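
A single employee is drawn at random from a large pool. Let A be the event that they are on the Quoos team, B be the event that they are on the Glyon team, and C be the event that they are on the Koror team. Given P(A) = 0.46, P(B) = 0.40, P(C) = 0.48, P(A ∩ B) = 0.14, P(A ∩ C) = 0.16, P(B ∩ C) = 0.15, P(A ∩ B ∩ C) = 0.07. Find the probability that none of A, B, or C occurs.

0.04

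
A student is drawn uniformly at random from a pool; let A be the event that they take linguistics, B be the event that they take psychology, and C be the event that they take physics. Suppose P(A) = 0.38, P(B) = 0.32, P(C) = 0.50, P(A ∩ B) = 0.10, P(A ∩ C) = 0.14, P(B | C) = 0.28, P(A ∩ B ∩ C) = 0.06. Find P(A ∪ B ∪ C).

0.88

P(B ∩ C) = P(C)·P(B|C) = 0.50 × 0.28 = 0.14
P(A ∪ B ∪ C) = 0.38 + 0.32 + 0.50 − 0.10 − 0.14 − 0.14 + 0.06 = 0.88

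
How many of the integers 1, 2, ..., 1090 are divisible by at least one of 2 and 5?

floor(1090/2) + floor(1090/5) − floor(1090/10) = 545 + 218 − 109 = 654

654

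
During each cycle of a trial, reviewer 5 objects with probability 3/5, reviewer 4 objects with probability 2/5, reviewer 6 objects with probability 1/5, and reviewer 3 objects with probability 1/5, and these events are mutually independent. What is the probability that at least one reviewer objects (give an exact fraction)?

529/625

P(none) = (1 − 3/5) × (1 − 2/5) × (1 − 1/5) × (1 − 1/5) = 2/5 × 3/5 × 4/5 × 4/5 = 96/625
P(at least one) = 1 − 96/625 = 529/625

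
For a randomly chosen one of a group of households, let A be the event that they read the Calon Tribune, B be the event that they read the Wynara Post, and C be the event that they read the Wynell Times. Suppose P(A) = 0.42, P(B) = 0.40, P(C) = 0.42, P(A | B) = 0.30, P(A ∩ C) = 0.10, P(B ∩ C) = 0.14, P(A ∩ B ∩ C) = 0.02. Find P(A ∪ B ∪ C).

0.90

P(A ∩ B) = P(B)·P(A|B) = 0.40 × 0.30 = 0.12
Using inclusion–exclusion:
P(A ∪ B ∪ C) = 0.42 + 0.40 + 0.42 − 0.12 − 0.10 − 0.14 + 0.02 = 0.90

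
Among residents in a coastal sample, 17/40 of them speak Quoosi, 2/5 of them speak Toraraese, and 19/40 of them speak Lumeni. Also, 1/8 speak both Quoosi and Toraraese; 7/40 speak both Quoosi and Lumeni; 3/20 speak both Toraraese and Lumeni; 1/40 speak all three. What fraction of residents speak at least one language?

7/8

Using inclusion–exclusion:
P(at least one) = 17/40 + 2/5 + 19/40 − 1/8 − 7/40 − 3/20 + 1/40 = 7/8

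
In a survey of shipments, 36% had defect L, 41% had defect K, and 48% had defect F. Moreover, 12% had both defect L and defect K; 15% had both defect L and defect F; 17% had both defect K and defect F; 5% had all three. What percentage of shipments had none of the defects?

14%

P(at least one) = 36 + 41 + 48 − 12 − 15 − 17 + 5 = 86%
P(none) = 100% − 86% = 14%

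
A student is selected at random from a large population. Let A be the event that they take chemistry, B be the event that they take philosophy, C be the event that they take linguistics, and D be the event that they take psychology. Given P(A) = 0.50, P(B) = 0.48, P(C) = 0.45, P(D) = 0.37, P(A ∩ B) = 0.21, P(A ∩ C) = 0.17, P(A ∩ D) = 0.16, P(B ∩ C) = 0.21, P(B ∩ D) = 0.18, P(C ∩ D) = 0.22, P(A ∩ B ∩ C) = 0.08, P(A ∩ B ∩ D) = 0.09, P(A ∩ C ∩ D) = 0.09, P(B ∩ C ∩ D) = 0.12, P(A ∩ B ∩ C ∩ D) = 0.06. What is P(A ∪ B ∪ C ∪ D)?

Inclusion–exclusion gives
P(A ∪ B ∪ C ∪ D) = 0.50 + 0.48 + 0.45 + 0.37 − 0.21 − 0.17 − 0.16 − 0.21 − 0.18 − 0.22 + 0.08 + 0.09 + 0.09 + 0.12 − 0.06 = 0.97

0.97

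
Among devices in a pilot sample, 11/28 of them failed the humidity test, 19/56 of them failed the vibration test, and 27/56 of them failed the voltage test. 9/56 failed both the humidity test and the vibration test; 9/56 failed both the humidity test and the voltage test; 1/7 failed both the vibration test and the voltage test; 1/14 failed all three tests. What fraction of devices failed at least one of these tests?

23/28

P(union) = 11/28 + 19/56 + 27/56 − 9/56 − 9/56 − 1/7 + 1/14 = 23/28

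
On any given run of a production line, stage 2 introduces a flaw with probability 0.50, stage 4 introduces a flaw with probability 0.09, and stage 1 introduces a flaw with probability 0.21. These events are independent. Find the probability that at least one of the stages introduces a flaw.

0.64055

P(none) = (1 − 0.50) × (1 − 0.09) × (1 − 0.21) = 0.50 × 0.91 × 0.79 = 0.35945
P(at least one) = 1 − 0.35945 = 0.64055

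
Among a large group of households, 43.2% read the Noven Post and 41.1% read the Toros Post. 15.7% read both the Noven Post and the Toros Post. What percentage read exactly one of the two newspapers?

52.9%

Using the inclusion–exclusion count for exactly one event:
P(exactly one) = 43.2 + 41.1 − 2·15.7 = 52.9%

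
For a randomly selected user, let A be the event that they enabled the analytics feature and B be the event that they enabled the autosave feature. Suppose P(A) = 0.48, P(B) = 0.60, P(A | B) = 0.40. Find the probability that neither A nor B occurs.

P(A ∩ B) = P(B)·P(A|B) = 0.60 × 0.40 = 0.24
Apply inclusion-exclusion:
P(A ∪ B) = 0.48 + 0.60 − 0.24 = 0.84
P(none) = 1 − 0.84 = 0.16

0.16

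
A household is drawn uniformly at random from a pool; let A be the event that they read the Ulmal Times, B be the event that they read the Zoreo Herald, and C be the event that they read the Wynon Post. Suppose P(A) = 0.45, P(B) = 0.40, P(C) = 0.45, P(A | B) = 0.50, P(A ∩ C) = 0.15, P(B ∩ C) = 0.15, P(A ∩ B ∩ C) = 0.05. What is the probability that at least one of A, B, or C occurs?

0.85

P(A ∩ B) = P(B)·P(A|B) = 0.40 × 0.50 = 0.20
Apply inclusion-exclusion:
P(A ∪ B ∪ C) = 0.45 + 0.40 + 0.45 − 0.20 − 0.15 − 0.15 + 0.05 = 0.85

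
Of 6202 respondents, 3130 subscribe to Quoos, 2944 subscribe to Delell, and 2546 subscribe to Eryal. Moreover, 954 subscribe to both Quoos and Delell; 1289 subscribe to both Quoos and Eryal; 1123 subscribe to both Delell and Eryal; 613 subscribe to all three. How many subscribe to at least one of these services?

5867

Inclusion–exclusion gives
|at least one| = 3130 + 2944 + 2546 − 954 − 1289 − 1123 + 613 = 5867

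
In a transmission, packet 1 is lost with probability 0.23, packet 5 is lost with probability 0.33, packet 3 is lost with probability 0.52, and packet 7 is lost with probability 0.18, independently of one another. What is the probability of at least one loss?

Since the events are independent, P(none) is the product of the individual non-occurrence probabilities.
P(none) = (1 − 0.23) × (1 − 0.33) × (1 − 0.52) × (1 − 0.18) = 0.77 × 0.67 × 0.48 × 0.82 = 0.20305824
P(at least one) = 1 − 0.20305824 = 0.79694176

0.79694176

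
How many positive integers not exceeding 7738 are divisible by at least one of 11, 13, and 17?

1626

floor(7738/11) + floor(7738/13) + floor(7738/17) − floor(7738/143) − floor(7738/187) − floor(7738/221) + floor(7738/2431) = 703 + 595 + 455 − 54 − 41 − 35 + 3 = 1626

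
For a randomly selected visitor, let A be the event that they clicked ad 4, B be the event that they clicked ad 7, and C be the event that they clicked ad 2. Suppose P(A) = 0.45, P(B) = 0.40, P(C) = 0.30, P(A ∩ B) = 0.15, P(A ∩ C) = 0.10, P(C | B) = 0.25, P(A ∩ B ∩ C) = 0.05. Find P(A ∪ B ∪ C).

0.85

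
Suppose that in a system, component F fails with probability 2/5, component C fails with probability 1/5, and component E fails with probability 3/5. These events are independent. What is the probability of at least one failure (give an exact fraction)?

101/125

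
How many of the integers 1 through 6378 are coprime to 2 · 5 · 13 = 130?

2355

Inclusion–exclusion gives
3189 + 1275 + 490 − 637 − 245 − 98 + 49 = 4023
6378 − 4023 = 2355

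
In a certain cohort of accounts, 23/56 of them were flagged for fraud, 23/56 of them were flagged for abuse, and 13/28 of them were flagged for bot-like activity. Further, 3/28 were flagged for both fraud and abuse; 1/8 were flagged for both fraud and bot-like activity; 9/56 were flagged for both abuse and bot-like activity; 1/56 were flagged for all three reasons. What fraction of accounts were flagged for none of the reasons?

5/56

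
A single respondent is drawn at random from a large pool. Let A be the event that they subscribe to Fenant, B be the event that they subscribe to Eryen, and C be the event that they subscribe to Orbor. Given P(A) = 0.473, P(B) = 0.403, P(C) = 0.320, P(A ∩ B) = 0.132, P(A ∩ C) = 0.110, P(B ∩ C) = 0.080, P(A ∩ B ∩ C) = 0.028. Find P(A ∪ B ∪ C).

0.902

Apply inclusion-exclusion:
P(A ∪ B ∪ C) = 0.473 + 0.403 + 0.320 − 0.132 − 0.110 − 0.080 + 0.028 = 0.902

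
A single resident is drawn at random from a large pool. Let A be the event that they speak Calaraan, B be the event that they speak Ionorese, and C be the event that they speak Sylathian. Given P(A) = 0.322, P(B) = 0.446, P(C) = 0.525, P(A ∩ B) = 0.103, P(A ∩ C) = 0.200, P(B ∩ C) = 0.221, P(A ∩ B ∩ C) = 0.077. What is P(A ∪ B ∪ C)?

0.846

P(A ∪ B ∪ C) = 0.322 + 0.446 + 0.525 − 0.103 − 0.200 − 0.221 + 0.077 = 0.846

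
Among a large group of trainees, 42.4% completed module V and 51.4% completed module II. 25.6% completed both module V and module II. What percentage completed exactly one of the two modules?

42.6%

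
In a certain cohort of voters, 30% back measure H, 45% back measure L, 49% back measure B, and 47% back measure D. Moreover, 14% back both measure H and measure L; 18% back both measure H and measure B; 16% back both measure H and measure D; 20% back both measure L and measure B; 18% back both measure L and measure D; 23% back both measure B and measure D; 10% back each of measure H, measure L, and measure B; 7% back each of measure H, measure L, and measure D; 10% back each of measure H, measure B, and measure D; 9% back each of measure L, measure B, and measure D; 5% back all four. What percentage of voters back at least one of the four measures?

93%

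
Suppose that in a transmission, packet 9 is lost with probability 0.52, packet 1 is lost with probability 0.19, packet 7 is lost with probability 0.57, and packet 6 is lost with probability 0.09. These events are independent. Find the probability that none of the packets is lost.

0.15213744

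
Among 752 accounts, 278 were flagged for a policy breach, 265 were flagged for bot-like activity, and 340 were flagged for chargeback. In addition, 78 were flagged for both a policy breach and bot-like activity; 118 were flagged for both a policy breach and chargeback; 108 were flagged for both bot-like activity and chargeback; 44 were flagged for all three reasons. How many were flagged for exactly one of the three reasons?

407

Using the inclusion–exclusion count for exactly one event:
|exactly one| = 278 + 265 + 340 − 2·78 − 2·118 − 2·108 + 3·44 = 407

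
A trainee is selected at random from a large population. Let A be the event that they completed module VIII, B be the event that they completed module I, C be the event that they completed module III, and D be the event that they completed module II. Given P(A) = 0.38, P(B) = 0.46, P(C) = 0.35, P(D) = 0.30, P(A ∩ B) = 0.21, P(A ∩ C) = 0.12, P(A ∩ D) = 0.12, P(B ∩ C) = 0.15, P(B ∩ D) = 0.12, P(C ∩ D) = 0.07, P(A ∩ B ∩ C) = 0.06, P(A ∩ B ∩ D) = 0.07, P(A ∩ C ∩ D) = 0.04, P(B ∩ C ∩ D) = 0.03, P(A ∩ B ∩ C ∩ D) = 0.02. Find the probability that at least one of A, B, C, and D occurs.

0.88

By inclusion–exclusion:
P(A ∪ B ∪ C ∪ D) = 0.38 + 0.46 + 0.35 + 0.30 − 0.21 − 0.12 − 0.12 − 0.15 − 0.12 − 0.07 + 0.06 + 0.07 + 0.04 + 0.03 − 0.02 = 0.88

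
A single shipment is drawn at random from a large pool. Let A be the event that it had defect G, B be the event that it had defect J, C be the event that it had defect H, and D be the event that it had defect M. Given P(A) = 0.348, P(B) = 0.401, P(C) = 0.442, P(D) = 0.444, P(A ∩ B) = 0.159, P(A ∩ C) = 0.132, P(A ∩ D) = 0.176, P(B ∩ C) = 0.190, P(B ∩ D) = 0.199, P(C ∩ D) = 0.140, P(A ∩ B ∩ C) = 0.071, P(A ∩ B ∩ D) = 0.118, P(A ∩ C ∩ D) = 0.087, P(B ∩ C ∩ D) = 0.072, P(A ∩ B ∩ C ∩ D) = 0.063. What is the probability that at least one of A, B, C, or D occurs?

0.924

By inclusion–exclusion:
P(A ∪ B ∪ C ∪ D) = 0.348 + 0.401 + 0.442 + 0.444 − 0.159 − 0.132 − 0.176 − 0.190 − 0.199 − 0.140 + 0.071 + 0.118 + 0.087 + 0.072 − 0.063 = 0.924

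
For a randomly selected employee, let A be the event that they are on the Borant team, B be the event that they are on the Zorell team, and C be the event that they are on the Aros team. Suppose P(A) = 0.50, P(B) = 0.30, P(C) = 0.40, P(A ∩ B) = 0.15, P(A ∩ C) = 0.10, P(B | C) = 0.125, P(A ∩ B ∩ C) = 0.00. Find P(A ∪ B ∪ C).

P(B ∩ C) = P(C)·P(B|C) = 0.40 × 0.125 = 0.05
P(A ∪ B ∪ C) = 0.50 + 0.30 + 0.40 − 0.15 − 0.10 − 0.05 + 0.00 = 0.90

0.90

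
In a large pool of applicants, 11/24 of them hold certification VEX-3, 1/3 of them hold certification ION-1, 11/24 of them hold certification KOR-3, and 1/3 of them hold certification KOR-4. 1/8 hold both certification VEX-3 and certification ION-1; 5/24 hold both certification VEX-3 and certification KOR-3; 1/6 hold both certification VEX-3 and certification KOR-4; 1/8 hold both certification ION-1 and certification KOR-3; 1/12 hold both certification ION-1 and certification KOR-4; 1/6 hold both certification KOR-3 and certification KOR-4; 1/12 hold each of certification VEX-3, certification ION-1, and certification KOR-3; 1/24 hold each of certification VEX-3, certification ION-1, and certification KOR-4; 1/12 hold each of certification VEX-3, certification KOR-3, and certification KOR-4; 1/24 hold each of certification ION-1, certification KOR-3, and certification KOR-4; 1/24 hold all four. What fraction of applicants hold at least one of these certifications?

11/12

P(≥1) = 11/24 + 1/3 + 11/24 + 1/3 − 1/8 − 5/24 − 1/6 − 1/8 − 1/12 − 1/6 + 1/12 + 1/24 + 1/12 + 1/24 − 1/24 = 11/12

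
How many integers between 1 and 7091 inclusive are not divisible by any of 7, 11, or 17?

5200

Apply inclusion-exclusion:
⌊7091/7⌋ + ⌊7091/11⌋ + ⌊7091/17⌋ − ⌊7091/77⌋ − ⌊7091/119⌋ − ⌊7091/187⌋ + ⌊7091/1309⌋ = 1013 + 644 + 417 − 92 − 59 − 37 + 5 = 1891
7091 − 1891 = 5200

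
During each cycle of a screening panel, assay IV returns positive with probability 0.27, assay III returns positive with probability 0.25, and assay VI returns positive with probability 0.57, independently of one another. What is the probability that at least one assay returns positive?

P(none) = (1 − 0.27) × (1 − 0.25) × (1 − 0.57) = 0.73 × 0.75 × 0.43 = 0.235425
P(at least one) = 1 − 0.235425 = 0.764575

0.764575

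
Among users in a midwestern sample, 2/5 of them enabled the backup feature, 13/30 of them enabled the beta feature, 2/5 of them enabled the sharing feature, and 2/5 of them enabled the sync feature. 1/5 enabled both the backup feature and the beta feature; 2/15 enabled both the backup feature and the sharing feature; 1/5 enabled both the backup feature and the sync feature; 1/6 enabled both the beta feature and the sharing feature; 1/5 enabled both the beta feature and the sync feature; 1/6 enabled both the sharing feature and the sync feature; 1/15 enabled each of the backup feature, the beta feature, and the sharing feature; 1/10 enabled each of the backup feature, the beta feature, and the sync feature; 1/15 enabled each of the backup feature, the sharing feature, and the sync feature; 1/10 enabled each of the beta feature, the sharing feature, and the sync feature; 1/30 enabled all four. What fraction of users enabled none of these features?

By inclusion–exclusion:
P(≥1) = 2/5 + 13/30 + 2/5 + 2/5 − 1/5 − 2/15 − 1/5 − 1/6 − 1/5 − 1/6 + 1/15 + 1/10 + 1/15 + 1/10 − 1/30 = 13/15
P(none) = 1 − 13/15 = 2/15

2/15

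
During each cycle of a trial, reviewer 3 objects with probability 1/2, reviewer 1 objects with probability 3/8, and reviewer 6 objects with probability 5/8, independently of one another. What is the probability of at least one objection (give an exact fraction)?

113/128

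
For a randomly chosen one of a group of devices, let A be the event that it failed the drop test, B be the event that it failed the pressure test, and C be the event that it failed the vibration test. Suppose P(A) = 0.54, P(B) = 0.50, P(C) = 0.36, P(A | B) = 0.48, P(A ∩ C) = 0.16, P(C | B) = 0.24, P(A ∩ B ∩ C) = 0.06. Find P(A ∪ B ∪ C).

P(A ∩ B) = P(B)·P(A|B) = 0.50 × 0.48 = 0.24
P(B ∩ C) = P(B)·P(C|B) = 0.50 × 0.24 = 0.12
P(A ∪ B ∪ C) = 0.54 + 0.50 + 0.36 − 0.24 − 0.16 − 0.12 + 0.06 = 0.94

0.94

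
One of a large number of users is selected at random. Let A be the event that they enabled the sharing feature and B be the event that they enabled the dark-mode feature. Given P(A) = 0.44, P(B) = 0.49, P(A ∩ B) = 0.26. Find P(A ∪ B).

Inclusion–exclusion gives
P(A ∪ B) = 0.44 + 0.49 − 0.26 = 0.67

0.67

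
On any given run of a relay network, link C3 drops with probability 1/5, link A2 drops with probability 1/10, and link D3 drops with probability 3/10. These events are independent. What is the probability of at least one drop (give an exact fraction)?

62/125

P(none) = (1 − 1/5) × (1 − 1/10) × (1 − 3/10) = 4/5 × 9/10 × 7/10 = 63/125
P(at least one) = 1 − 63/125 = 62/125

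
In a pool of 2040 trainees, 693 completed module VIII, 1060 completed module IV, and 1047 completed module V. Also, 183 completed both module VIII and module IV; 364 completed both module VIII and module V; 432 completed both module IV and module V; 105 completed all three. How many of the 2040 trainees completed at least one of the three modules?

1926

Using inclusion–exclusion:
|at least one| = 693 + 1060 + 1047 − 183 − 364 − 432 + 105 = 1926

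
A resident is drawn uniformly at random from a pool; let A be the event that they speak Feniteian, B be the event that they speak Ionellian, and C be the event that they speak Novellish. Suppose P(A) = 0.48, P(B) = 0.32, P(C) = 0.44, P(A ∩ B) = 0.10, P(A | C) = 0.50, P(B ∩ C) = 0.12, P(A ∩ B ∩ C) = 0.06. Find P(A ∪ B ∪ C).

0.86

P(A ∩ C) = P(C)·P(A|C) = 0.44 × 0.50 = 0.22
Using inclusion–exclusion:
P(A ∪ B ∪ C) = 0.48 + 0.32 + 0.44 − 0.10 − 0.22 − 0.12 + 0.06 = 0.86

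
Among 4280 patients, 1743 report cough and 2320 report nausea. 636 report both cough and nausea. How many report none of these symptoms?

853

|union| = 1743 + 2320 − 636 = 3427
None: 4280 − 3427 = 853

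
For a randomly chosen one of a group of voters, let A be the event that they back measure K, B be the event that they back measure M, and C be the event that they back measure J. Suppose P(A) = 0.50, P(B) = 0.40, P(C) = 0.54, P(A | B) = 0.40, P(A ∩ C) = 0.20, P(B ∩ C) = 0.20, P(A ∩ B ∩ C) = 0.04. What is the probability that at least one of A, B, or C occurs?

P(A ∩ B) = P(B)·P(A|B) = 0.40 × 0.40 = 0.16
Apply inclusion-exclusion:
P(A ∪ B ∪ C) = 0.50 + 0.40 + 0.54 − 0.16 − 0.20 − 0.20 + 0.04 = 0.92

0.92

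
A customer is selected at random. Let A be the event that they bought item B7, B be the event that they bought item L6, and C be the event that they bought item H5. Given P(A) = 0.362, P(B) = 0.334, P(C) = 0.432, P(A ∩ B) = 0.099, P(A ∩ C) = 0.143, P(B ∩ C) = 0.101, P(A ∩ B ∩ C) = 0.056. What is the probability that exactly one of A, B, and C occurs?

Using the inclusion–exclusion count for exactly one event:
P(exactly one) = 0.362 + 0.334 + 0.432 − 2·0.099 − 2·0.143 − 2·0.101 + 3·0.056 = 0.610

0.610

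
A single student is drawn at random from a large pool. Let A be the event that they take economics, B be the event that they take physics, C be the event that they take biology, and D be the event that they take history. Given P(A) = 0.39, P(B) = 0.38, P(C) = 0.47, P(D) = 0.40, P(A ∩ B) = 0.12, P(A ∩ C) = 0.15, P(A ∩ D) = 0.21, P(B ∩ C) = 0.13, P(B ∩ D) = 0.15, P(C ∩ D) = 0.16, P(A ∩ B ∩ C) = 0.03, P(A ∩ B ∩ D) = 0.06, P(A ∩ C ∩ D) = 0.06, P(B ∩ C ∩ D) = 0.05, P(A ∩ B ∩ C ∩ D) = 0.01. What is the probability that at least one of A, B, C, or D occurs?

0.91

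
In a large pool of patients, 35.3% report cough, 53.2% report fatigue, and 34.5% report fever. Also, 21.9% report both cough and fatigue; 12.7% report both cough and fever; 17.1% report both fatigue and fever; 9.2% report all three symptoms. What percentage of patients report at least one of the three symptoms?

80.5%

Apply inclusion-exclusion:
P(union) = 35.3 + 53.2 + 34.5 − 21.9 − 12.7 − 17.1 + 9.2 = 80.5%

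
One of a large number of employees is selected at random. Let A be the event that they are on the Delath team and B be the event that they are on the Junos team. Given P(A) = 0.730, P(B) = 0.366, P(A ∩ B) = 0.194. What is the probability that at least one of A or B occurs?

P(A ∪ B) = 0.730 + 0.366 − 0.194 = 0.902

0.902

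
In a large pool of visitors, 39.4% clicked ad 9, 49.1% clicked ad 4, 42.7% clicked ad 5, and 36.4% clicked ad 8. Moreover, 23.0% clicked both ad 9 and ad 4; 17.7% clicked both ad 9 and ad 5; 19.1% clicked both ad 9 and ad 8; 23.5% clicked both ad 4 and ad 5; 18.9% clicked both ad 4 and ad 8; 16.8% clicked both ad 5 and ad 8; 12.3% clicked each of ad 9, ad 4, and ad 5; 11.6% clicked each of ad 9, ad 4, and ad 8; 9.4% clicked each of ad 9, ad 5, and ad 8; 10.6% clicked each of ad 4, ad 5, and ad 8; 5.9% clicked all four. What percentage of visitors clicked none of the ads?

By inclusion–exclusion:
P(at least one) = 39.4 + 49.1 + 42.7 + 36.4 − 23.0 − 17.7 − 19.1 − 23.5 − 18.9 − 16.8 + 12.3 + 11.6 + 9.4 + 10.6 − 5.9 = 86.6%
P(none) = 100% − 86.6% = 13.4%

13.4%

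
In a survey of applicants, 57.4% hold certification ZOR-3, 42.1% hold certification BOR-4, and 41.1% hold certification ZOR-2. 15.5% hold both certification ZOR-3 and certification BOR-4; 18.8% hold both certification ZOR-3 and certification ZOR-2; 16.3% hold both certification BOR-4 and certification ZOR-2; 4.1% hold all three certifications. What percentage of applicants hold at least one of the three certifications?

94.1%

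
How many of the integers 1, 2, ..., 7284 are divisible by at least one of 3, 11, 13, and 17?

3450

2428 + 662 + 560 + 428 − 220 − 186 − 142 − 50 − 38 − 32 + 16 + 12 + 10 + 2 − 0 = 3450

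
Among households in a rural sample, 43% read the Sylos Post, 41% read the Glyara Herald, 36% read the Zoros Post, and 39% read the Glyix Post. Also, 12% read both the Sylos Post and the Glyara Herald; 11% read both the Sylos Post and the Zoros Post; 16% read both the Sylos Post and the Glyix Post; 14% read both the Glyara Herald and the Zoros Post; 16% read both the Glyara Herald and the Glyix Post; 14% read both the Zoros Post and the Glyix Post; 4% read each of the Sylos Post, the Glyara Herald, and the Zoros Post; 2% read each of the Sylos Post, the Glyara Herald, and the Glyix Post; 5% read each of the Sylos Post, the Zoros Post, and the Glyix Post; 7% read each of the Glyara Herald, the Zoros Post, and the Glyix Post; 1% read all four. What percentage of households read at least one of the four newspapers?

93%

By inclusion–exclusion:
P(at least one) = 43 + 41 + 36 + 39 − 12 − 11 − 16 − 14 − 16 − 14 + 4 + 2 + 5 + 7 − 1 = 93%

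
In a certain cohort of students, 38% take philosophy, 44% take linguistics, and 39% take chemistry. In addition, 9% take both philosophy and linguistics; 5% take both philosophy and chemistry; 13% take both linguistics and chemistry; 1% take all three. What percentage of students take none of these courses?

Inclusion–exclusion gives
P(union) = 38 + 44 + 39 − 9 − 5 − 13 + 1 = 95%
P(none) = 100% − 95% = 5%

5%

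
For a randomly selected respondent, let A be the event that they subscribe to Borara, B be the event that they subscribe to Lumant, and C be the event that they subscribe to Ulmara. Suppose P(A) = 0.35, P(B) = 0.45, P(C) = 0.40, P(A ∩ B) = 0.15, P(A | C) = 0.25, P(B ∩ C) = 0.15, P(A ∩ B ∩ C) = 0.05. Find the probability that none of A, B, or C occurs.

P(A ∩ C) = P(C)·P(A|C) = 0.40 × 0.25 = 0.10
P(A ∪ B ∪ C) = 0.35 + 0.45 + 0.40 − 0.15 − 0.10 − 0.15 + 0.05 = 0.85
P(none) = 1 − 0.85 = 0.15

0.15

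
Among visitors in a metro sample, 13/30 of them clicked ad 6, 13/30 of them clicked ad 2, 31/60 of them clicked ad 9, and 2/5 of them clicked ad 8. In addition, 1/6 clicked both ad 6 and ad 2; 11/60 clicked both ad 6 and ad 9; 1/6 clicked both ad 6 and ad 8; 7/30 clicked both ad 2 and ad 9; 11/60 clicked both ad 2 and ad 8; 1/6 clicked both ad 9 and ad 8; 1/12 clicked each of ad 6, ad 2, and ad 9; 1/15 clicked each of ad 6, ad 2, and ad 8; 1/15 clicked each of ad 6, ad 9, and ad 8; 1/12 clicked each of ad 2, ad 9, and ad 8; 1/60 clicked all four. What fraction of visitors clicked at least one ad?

By inclusion-exclusion,
P(at least one) = 13/30 + 13/30 + 31/60 + 2/5 − 1/6 − 11/60 − 1/6 − 7/30 − 11/60 − 1/6 + 1/12 + 1/15 + 1/15 + 1/12 − 1/60 = 29/30

29/30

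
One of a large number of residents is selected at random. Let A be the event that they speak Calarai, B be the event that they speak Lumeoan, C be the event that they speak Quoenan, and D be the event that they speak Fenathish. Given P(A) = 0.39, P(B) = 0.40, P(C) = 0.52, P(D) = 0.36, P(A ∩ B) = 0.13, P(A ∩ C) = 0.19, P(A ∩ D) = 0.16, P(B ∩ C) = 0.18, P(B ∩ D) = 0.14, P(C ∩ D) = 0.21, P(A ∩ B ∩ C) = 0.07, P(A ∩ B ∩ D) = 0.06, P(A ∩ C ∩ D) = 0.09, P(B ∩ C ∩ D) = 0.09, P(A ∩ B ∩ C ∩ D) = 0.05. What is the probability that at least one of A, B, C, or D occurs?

0.92

P(A ∪ B ∪ C ∪ D) = 0.39 + 0.40 + 0.52 + 0.36 − 0.13 − 0.19 − 0.16 − 0.18 − 0.14 − 0.21 + 0.07 + 0.06 + 0.09 + 0.09 − 0.05 = 0.92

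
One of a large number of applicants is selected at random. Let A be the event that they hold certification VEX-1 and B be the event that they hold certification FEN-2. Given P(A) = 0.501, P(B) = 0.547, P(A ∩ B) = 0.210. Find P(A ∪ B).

0.838

By inclusion–exclusion:
P(A ∪ B) = 0.501 + 0.547 − 0.210 = 0.838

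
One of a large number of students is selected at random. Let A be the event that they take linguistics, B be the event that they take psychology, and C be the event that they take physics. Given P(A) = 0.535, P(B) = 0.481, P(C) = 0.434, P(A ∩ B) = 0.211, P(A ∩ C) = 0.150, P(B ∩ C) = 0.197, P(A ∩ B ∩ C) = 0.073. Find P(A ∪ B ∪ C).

0.965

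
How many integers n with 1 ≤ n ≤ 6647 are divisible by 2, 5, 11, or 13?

4417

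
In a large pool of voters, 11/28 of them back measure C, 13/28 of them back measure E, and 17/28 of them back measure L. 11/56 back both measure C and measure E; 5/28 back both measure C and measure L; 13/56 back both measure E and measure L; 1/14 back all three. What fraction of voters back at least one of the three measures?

P(≥1) = 11/28 + 13/28 + 17/28 − 11/56 − 5/28 − 13/56 + 1/14 = 13/14

13/14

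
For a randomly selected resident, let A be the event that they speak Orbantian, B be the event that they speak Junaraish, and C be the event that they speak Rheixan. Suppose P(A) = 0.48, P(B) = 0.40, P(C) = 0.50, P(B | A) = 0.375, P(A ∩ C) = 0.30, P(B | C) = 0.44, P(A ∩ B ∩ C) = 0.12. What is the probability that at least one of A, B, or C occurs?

P(A ∩ B) = P(A)·P(B|A) = 0.48 × 0.375 = 0.18
P(B ∩ C) = P(C)·P(B|C) = 0.50 × 0.44 = 0.22
P(A ∪ B ∪ C) = 0.48 + 0.40 + 0.50 − 0.18 − 0.30 − 0.22 + 0.12 = 0.80

0.80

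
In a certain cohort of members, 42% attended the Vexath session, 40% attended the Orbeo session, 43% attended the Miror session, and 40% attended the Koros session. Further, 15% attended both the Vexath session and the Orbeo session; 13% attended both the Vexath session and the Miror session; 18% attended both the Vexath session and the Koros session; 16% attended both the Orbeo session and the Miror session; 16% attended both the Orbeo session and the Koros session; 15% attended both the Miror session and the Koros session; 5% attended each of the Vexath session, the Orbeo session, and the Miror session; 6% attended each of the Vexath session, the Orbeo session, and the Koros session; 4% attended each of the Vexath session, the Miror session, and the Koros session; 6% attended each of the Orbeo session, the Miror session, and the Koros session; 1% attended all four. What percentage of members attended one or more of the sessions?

By inclusion-exclusion,
P(union) = 42 + 40 + 43 + 40 − 15 − 13 − 18 − 16 − 16 − 15 + 5 + 6 + 4 + 6 − 1 = 92%

92%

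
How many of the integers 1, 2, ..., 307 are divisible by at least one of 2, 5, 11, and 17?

201

Using inclusion–exclusion:
153 + 61 + 27 + 18 − 30 − 13 − 9 − 5 − 3 − 1 + 2 + 1 + 0 + 0 − 0 = 201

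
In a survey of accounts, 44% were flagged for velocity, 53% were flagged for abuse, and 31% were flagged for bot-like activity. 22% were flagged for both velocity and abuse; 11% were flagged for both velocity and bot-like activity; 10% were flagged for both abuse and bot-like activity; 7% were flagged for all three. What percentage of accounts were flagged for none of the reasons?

8%

P(at least one) = 44 + 53 + 31 − 22 − 11 − 10 + 7 = 92%
P(none) = 100% − 92% = 8%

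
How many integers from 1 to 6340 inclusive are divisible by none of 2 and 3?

2113

Using inclusion–exclusion:
⌊6340/2⌋ + ⌊6340/3⌋ − ⌊6340/6⌋ = 3170 + 2113 − 1056 = 4227
6340 − 4227 = 2113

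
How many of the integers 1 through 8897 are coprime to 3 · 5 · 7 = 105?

4068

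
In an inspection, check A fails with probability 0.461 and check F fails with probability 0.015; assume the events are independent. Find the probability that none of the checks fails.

0.530915

P(none) = (1 − 0.461) × (1 − 0.015) = 0.539 × 0.985 = 0.530915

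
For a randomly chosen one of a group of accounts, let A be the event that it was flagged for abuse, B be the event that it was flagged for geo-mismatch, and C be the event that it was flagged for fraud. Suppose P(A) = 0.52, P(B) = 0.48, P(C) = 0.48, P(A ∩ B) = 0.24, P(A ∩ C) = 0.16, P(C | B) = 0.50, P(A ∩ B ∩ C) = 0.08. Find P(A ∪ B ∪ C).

P(B ∩ C) = P(B)·P(C|B) = 0.48 × 0.50 = 0.24
By inclusion-exclusion,
P(A ∪ B ∪ C) = 0.52 + 0.48 + 0.48 − 0.24 − 0.16 − 0.24 + 0.08 = 0.92

0.92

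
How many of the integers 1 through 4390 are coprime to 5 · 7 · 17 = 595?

By inclusion-exclusion,
floor(4390/5) + floor(4390/7) + floor(4390/17) − floor(4390/35) − floor(4390/85) − floor(4390/119) + floor(4390/595) = 878 + 627 + 258 − 125 − 51 − 36 + 7 = 1558
4390 − 1558 = 2832

2832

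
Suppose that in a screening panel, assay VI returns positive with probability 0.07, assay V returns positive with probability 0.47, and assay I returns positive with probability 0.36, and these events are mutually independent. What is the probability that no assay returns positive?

0.315456

P(none) = (1 − 0.07) × (1 − 0.47) × (1 − 0.36) = 0.93 × 0.53 × 0.64 = 0.315456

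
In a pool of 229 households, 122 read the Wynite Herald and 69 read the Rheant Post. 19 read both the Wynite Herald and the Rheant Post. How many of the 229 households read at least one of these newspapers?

172

N(≥1) = 122 + 69 − 19 = 172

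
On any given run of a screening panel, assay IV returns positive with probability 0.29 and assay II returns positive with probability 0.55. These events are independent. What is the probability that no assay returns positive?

P(none) = (1 − 0.29) × (1 − 0.55) = 0.71 × 0.45 = 0.3195

0.3195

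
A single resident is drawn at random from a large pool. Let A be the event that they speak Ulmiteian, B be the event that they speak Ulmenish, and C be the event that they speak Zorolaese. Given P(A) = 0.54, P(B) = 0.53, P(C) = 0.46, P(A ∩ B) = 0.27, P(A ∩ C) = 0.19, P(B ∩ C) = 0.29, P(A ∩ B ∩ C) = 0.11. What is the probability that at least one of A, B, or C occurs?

0.89

Using inclusion–exclusion:
P(A ∪ B ∪ C) = 0.54 + 0.53 + 0.46 − 0.27 − 0.19 − 0.29 + 0.11 = 0.89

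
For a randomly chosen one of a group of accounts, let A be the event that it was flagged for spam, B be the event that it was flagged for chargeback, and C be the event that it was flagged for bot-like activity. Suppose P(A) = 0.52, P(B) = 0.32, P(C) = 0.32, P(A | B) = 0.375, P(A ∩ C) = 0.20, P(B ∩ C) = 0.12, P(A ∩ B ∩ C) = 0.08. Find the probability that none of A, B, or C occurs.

P(A ∩ B) = P(B)·P(A|B) = 0.32 × 0.375 = 0.12
By inclusion–exclusion:
P(A ∪ B ∪ C) = 0.52 + 0.32 + 0.32 − 0.12 − 0.20 − 0.12 + 0.08 = 0.80
P(none) = 1 − 0.80 = 0.20

0.20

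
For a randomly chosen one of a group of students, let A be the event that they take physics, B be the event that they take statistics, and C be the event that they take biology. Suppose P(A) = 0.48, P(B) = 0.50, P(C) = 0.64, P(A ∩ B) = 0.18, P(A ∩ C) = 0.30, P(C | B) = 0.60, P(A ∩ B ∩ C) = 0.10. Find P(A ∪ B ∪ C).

P(B ∩ C) = P(B)·P(C|B) = 0.50 × 0.60 = 0.30
P(A ∪ B ∪ C) = 0.48 + 0.50 + 0.64 − 0.18 − 0.30 − 0.30 + 0.10 = 0.94

0.94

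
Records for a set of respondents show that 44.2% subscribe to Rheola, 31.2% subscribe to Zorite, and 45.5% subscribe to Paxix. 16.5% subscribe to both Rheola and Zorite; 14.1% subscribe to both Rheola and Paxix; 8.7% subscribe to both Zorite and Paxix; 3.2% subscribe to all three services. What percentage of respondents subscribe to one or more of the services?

84.8%

By inclusion–exclusion:
P(union) = 44.2 + 31.2 + 45.5 − 16.5 − 14.1 − 8.7 + 3.2 = 84.8%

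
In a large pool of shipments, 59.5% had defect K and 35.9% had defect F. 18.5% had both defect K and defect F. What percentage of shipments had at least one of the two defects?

76.9%

By inclusion–exclusion:
P(union) = 59.5 + 35.9 − 18.5 = 76.9%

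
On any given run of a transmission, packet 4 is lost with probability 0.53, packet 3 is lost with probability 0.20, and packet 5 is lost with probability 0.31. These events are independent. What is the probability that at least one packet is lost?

0.74056

P(none) = (1 − 0.53) × (1 − 0.20) × (1 − 0.31) = 0.47 × 0.80 × 0.69 = 0.25944
P(at least one) = 1 − 0.25944 = 0.74056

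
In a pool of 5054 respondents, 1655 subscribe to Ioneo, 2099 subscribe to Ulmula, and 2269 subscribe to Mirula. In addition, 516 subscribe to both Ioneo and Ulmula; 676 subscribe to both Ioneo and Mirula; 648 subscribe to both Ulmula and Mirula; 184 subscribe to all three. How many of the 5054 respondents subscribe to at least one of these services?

4367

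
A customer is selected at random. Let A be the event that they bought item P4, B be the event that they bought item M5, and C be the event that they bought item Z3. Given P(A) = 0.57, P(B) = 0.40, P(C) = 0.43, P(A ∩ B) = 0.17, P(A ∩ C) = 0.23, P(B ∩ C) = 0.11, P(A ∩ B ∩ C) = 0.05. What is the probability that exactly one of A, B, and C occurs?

0.53

By inclusion–exclusion (exactly-one form):
P(exactly one) = 0.57 + 0.40 + 0.43 − 2·0.17 − 2·0.23 − 2·0.11 + 3·0.05 = 0.53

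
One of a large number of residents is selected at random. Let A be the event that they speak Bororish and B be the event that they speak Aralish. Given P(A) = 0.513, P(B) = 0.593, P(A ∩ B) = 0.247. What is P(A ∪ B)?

By inclusion–exclusion:
P(A ∪ B) = 0.513 + 0.593 − 0.247 = 0.859

0.859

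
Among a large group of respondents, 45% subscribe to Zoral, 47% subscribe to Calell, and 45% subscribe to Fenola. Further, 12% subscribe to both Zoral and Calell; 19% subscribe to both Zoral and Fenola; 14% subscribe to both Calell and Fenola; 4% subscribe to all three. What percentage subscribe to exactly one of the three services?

59%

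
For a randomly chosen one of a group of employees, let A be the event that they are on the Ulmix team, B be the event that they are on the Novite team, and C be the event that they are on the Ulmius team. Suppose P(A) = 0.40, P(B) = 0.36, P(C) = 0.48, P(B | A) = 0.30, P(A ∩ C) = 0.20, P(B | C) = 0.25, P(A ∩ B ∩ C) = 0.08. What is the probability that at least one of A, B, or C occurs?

0.88

P(A ∩ B) = P(A)·P(B|A) = 0.40 × 0.30 = 0.12
P(B ∩ C) = P(C)·P(B|C) = 0.48 × 0.25 = 0.12
Using inclusion–exclusion:
P(A ∪ B ∪ C) = 0.40 + 0.36 + 0.48 − 0.12 − 0.20 − 0.12 + 0.08 = 0.88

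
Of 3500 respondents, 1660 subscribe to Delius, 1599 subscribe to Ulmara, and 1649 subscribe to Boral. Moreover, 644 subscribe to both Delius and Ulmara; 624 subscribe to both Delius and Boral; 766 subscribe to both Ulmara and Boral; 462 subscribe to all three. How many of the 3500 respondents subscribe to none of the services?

Using inclusion–exclusion:
|at least one| = 1660 + 1599 + 1649 − 644 − 624 − 766 + 462 = 3336
None: 3500 − 3336 = 164

164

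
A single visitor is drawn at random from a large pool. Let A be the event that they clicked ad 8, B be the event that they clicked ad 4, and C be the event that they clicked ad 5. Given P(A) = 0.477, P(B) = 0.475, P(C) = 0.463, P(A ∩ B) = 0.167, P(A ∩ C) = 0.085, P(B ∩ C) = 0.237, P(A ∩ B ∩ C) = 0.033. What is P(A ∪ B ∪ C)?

Using inclusion–exclusion:
P(A ∪ B ∪ C) = 0.477 + 0.475 + 0.463 − 0.167 − 0.085 − 0.237 + 0.033 = 0.959

0.959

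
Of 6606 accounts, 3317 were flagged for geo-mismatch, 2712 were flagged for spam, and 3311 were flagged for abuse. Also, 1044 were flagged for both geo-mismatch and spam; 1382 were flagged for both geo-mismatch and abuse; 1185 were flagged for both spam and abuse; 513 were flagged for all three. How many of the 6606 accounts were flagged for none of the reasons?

364

|at least one| = 3317 + 2712 + 3311 − 1044 − 1382 − 1185 + 513 = 6242
None: 6606 − 6242 = 364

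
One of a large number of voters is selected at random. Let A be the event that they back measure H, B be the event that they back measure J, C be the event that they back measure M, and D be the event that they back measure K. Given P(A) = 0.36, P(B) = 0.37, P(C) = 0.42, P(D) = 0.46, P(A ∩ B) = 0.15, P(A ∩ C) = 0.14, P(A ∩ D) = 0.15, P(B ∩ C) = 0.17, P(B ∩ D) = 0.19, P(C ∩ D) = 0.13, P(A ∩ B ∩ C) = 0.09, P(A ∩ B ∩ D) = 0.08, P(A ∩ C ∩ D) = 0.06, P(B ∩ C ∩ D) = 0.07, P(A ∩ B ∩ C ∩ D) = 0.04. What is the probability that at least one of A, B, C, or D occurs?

By inclusion-exclusion,
P(A ∪ B ∪ C ∪ D) = 0.36 + 0.37 + 0.42 + 0.46 − 0.15 − 0.14 − 0.15 − 0.17 − 0.19 − 0.13 + 0.09 + 0.08 + 0.06 + 0.07 − 0.04 = 0.94

0.94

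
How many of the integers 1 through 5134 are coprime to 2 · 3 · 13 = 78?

By inclusion–exclusion:
⌊5134/2⌋ + ⌊5134/3⌋ + ⌊5134/13⌋ − ⌊5134/6⌋ − ⌊5134/26⌋ − ⌊5134/39⌋ + ⌊5134/78⌋ = 2567 + 1711 + 394 − 855 − 197 − 131 + 65 = 3554
5134 − 3554 = 1580

1580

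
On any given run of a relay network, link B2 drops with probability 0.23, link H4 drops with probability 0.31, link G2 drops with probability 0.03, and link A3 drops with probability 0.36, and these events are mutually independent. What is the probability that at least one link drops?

Independence gives P(none) = ∏(1 − pᵢ).
P(none) = (1 − 0.23) × (1 − 0.31) × (1 − 0.03) × (1 − 0.36) = 0.77 × 0.69 × 0.97 × 0.64 = 0.32983104
P(at least one) = 1 − 0.32983104 = 0.67016896

0.67016896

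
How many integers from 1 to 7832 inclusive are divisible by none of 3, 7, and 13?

⌊7832/3⌋ + ⌊7832/7⌋ + ⌊7832/13⌋ − ⌊7832/21⌋ − ⌊7832/39⌋ − ⌊7832/91⌋ + ⌊7832/273⌋ = 2610 + 1118 + 602 − 372 − 200 − 86 + 28 = 3700
7832 − 3700 = 4132

4132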